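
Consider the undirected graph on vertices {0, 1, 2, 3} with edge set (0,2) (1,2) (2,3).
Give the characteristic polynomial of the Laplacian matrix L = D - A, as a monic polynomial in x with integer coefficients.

Reading degrees in the order [0, 1, 2, 3] gives [1, 1, 3, 1]; set D = diag(1, 1, 3, 1) and form L = D - A. L has integer entries, so p(x) = det(xI - L) has integer coefficients. Expanding the determinant yields x^4 - 6x^3 + 9x^2 - 4x. The constant term is 0 because L is singular (the all-ones vector lies in its kernel). The eigenvalues sum to 6, which equals trace(L) = 2|E|. By the matrix-tree theorem the graph has (1/4) * product of the nonzero eigenvalues = 1 spanning tree.

x^4 - 6x^3 + 9x^2 - 4x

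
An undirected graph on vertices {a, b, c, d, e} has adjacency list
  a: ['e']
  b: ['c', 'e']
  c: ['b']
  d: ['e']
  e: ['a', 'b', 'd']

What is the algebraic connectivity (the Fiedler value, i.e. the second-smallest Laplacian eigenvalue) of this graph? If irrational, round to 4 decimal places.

Reading degrees in the order [a, b, c, d, e] gives [1, 2, 1, 1, 3]; set D = diag(1, 2, 1, 1, 3) and form L = D - A. Computing the eigenvalues of L and sorting gives [0, 0.5188, 1, 2.3111, 4.1701]. The Fiedler value lambda_2 = 0.5188 is strictly positive, so the graph is connected. The largest eigenvalue, 4.1701, is at most the vertex count 5.

0.5188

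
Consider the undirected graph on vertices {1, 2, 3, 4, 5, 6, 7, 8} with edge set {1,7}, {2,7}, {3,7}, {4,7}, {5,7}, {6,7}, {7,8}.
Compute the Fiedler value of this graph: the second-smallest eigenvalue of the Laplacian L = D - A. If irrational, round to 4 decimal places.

1

With the vertex order [1, 2, 3, 4, 5, 6, 7, 8], the degrees are [1, 1, 1, 1, 1, 1, 7, 1], giving D = diag(1, 1, 1, 1, 1, 1, 7, 1) and L = D - A. The smallest Laplacian eigenvalue is always 0. The next one, lambda_2 = 1, measures how hard the graph is to disconnect: larger values mean better connectivity. By the matrix-tree theorem the graph has (1/8) * product of the nonzero eigenvalues = 1 spanning tree. The eigenvalues sum to 14, which equals trace(L) = 2|E|.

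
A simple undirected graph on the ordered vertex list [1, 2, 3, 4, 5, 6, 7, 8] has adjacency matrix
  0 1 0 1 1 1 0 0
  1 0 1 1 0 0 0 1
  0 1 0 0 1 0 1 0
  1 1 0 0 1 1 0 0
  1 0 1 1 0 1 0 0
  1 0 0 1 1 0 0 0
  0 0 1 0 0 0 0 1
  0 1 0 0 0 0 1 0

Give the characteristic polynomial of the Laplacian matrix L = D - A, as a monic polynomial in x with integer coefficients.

x^8 - 26x^7 + 280x^6 - 1610x^5 + 5295x^4 - 9836x^3 + 9352x^2 - 3360x

With the vertex order [1, 2, 3, 4, 5, 6, 7, 8], the degrees are [4, 4, 3, 4, 4, 3, 2, 2], giving D = diag(4, 4, 3, 4, 4, 3, 2, 2) and L = D - A. L has integer entries, so p(x) = det(xI - L) has integer coefficients. Expanding the determinant yields x^8 - 26x^7 + 280x^6 - 1610x^5 + 5295x^4 - 9836x^3 + 9352x^2 - 3360x. The constant term is 0 because L is singular (the all-ones vector lies in its kernel). By the matrix-tree theorem the graph has (1/8) * product of the nonzero eigenvalues = 420 spanning trees.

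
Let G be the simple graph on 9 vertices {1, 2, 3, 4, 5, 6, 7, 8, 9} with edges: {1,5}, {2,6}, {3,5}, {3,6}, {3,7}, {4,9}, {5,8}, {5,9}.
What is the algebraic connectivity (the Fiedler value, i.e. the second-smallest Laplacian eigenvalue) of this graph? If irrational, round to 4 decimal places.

Reading degrees in the order [1, 2, 3, 4, 5, 6, 7, 8, 9] gives [1, 1, 3, 1, 4, 2, 1, 1, 2]; set D = diag(1, 1, 3, 1, 4, 2, 1, 1, 2) and form L = D - A. The smallest Laplacian eigenvalue is always 0. The next one, lambda_2 = 0.2427, measures how hard the graph is to disconnect: larger values mean better connectivity. The largest eigenvalue, 5.3411, is at most the vertex count 9.

0.2427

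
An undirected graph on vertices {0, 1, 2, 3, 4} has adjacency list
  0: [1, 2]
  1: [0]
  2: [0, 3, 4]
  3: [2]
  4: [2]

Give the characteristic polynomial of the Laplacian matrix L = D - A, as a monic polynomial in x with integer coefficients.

Each diagonal entry of L is the vertex degree and each off-diagonal entry is -1 where an edge is present, 0 otherwise; in the order [0, 1, 2, 3, 4] the diagonal is [2, 1, 3, 1, 1]. Computing det(xI - L) by cofactor expansion (or equivalently via sum-over-permutations) gives x^5 - 8x^4 + 20x^3 - 18x^2 + 5x. The coefficient of x^4 equals -trace(L) = -8, matching the sum of degrees. By the matrix-tree theorem the graph has (1/5) * product of the nonzero eigenvalues = 1 spanning tree. There is one zero in the spectrum, matching the 1 component.

x^5 - 8x^4 + 20x^3 - 18x^2 + 5x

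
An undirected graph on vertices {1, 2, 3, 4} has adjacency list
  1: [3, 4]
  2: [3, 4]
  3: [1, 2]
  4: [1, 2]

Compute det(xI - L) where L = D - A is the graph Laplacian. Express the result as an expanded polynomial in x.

Reading degrees in the order [1, 2, 3, 4] gives [2, 2, 2, 2]; set D = diag(2, 2, 2, 2) and form L = D - A. Computing det(xI - L) by cofactor expansion (or equivalently via sum-over-permutations) gives x^4 - 8x^3 + 20x^2 - 16x. Since p(0) = det(-L) = 0, x divides p(x).

x^4 - 8x^3 + 20x^2 - 16x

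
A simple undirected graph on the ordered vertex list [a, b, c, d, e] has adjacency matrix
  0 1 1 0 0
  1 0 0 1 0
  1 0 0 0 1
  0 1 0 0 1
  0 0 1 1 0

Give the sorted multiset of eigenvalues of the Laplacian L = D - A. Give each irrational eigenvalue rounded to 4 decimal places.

[0, 1.3820, 1.3820, 3.6180, 3.6180]

Reading degrees in the order [a, b, c, d, e] gives [2, 2, 2, 2, 2]; set D = diag(2, 2, 2, 2, 2) and form L = D - A. The multiplicity of 0 as a Laplacian eigenvalue equals the number of connected components. The largest eigenvalue, 3.6180, is at most the vertex count 5. There is one zero in the spectrum, matching the 1 component.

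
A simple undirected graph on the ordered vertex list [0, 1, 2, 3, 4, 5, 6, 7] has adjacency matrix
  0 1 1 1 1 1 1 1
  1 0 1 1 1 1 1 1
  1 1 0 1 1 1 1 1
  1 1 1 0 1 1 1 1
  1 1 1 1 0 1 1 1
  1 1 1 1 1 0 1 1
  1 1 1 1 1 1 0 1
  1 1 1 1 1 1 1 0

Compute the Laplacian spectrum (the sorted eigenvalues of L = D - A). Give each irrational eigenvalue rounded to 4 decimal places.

[0, 8, 8, 8, 8, 8, 8, 8]

With the vertex order [0, 1, 2, 3, 4, 5, 6, 7], the degrees are [7, 7, 7, 7, 7, 7, 7, 7], giving D = diag(7, 7, 7, 7, 7, 7, 7, 7) and L = D - A. Diagonalising L (or applying a numerical eigensolver to the 8x8 matrix) gives the spectrum above. The single zero eigenvalue shows the graph is connected. The eigenvalues sum to 56, which equals trace(L) = 2|E|.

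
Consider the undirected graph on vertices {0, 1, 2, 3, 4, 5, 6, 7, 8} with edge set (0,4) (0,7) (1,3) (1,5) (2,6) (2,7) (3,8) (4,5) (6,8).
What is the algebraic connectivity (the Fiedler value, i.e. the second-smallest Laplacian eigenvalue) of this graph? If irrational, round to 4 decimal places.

0.4679

Reading degrees in the order [0, 1, 2, 3, 4, 5, 6, 7, 8] gives [2, 2, 2, 2, 2, 2, 2, 2, 2]; set D = diag(2, 2, 2, 2, 2, 2, 2, 2, 2) and form L = D - A. The sorted Laplacian eigenvalues are [0, 0.4679, 0.4679, 1.6527, 1.6527, 3, 3, 3.8794, 3.8794]; the algebraic connectivity is the second entry, 0.4679. The largest eigenvalue, 3.8794, is at most the vertex count 9. There is one zero in the spectrum, matching the 1 component.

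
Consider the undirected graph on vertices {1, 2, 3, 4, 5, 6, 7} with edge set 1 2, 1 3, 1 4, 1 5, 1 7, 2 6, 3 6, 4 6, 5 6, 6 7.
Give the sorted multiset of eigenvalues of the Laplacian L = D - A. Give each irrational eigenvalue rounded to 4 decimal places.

[0, 2, 2, 2, 2, 5, 7]

With the vertex order [1, 2, 3, 4, 5, 6, 7], the degrees are [5, 2, 2, 2, 2, 5, 2], giving D = diag(5, 2, 2, 2, 2, 5, 2) and L = D - A. The multiplicity of 0 as a Laplacian eigenvalue equals the number of connected components. There is one zero in the spectrum, matching the 1 component. The eigenvalues sum to 20, which equals trace(L) = 2|E|.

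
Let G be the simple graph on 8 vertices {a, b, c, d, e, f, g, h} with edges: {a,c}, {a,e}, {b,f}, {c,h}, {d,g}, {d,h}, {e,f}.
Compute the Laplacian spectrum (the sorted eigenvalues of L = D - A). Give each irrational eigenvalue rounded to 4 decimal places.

[0, 0.1522, 0.5858, 1.2346, 2, 2.7654, 3.4142, 3.8478]

With the vertex order [a, b, c, d, e, f, g, h], the degrees are [2, 1, 2, 2, 2, 2, 1, 2], giving D = diag(2, 1, 2, 2, 2, 2, 1, 2) and L = D - A. The multiplicity of 0 as a Laplacian eigenvalue equals the number of connected components. The largest eigenvalue, 3.8478, is at most the vertex count 8.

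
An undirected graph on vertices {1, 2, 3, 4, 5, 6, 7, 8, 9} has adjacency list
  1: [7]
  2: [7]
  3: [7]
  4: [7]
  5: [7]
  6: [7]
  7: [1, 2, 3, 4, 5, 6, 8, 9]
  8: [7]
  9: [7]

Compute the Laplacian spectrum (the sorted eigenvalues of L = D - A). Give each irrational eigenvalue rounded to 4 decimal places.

[0, 1, 1, 1, 1, 1, 1, 1, 9]

With the vertex order [1, 2, 3, 4, 5, 6, 7, 8, 9], the degrees are [1, 1, 1, 1, 1, 1, 8, 1, 1], giving D = diag(1, 1, 1, 1, 1, 1, 8, 1, 1) and L = D - A. Since every row of L sums to 0, the all-ones vector is in the kernel and 0 is an eigenvalue. The largest eigenvalue, 9, is at most the vertex count 9. The eigenvalues sum to 16, which equals trace(L) = 2|E|.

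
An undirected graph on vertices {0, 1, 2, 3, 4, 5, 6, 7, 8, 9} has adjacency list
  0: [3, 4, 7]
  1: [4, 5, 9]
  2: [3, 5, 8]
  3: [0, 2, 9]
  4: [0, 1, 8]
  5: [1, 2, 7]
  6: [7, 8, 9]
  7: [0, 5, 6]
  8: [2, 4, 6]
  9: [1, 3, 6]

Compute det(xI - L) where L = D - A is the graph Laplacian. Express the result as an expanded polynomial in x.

x^10 - 30x^9 + 390x^8 - 2880x^7 + 13305x^6 - 39882x^5 + 77640x^4 - 94800x^3 + 66000x^2 - 20000x

Reading degrees in the order [0, 1, 2, 3, 4, 5, 6, 7, 8, 9] gives [3, 3, 3, 3, 3, 3, 3, 3, 3, 3]; set D = diag(3, 3, 3, 3, 3, 3, 3, 3, 3, 3) and form L = D - A. L has integer entries, so p(x) = det(xI - L) has integer coefficients. Expanding the determinant yields x^10 - 30x^9 + 390x^8 - 2880x^7 + 13305x^6 - 39882x^5 + 77640x^4 - 94800x^3 + 66000x^2 - 20000x. Since p(0) = det(-L) = 0, x divides p(x).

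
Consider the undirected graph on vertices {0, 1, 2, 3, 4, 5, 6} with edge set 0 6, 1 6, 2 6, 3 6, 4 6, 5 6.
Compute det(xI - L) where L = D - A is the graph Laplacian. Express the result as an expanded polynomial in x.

x^7 - 12x^6 + 45x^5 - 80x^4 + 75x^3 - 36x^2 + 7x

Reading degrees in the order [0, 1, 2, 3, 4, 5, 6] gives [1, 1, 1, 1, 1, 1, 6]; set D = diag(1, 1, 1, 1, 1, 1, 6) and form L = D - A. Computing det(xI - L) by cofactor expansion (or equivalently via sum-over-permutations) gives x^7 - 12x^6 + 45x^5 - 80x^4 + 75x^3 - 36x^2 + 7x. The coefficient of x^6 equals -trace(L) = -12, matching the sum of degrees. By the matrix-tree theorem the graph has (1/7) * product of the nonzero eigenvalues = 1 spanning tree.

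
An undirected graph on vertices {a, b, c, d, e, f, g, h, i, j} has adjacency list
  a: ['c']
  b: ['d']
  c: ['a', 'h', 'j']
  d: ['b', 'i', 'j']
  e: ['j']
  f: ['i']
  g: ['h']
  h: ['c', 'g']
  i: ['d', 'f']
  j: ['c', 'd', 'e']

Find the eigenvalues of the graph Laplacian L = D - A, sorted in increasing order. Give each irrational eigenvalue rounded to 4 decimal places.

Each diagonal entry of L is the vertex degree and each off-diagonal entry is -1 where an edge is present, 0 otherwise; in the order [a, b, c, d, e, f, g, h, i, j] the diagonal is [1, 1, 3, 3, 1, 1, 1, 2, 2, 3]. L is symmetric positive semidefinite, so every eigenvalue is real and nonnegative. The single zero eigenvalue shows the graph is connected. The largest eigenvalue, 4.8760, is at most the vertex count 10.

[0, 0.1729, 0.4755, 0.6617, 0.7420, 2, 2.2091, 2.9065, 3.9563, 4.8760]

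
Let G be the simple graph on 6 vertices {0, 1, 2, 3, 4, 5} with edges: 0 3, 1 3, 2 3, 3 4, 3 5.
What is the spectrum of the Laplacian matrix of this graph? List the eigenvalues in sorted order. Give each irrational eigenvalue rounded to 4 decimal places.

[0, 1, 1, 1, 1, 6]

Reading degrees in the order [0, 1, 2, 3, 4, 5] gives [1, 1, 1, 5, 1, 1]; set D = diag(1, 1, 1, 5, 1, 1) and form L = D - A. The multiplicity of 0 as a Laplacian eigenvalue equals the number of connected components. By the matrix-tree theorem the graph has (1/6) * product of the nonzero eigenvalues = 1 spanning tree.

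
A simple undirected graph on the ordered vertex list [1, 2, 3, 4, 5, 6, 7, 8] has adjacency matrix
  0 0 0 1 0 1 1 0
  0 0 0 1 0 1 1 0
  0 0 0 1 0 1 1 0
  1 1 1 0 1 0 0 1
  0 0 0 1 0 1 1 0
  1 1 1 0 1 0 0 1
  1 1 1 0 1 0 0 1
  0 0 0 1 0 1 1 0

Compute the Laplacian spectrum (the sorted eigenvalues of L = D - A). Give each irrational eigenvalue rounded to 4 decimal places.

[0, 3, 3, 3, 3, 5, 5, 8]

Reading degrees in the order [1, 2, 3, 4, 5, 6, 7, 8] gives [3, 3, 3, 5, 3, 5, 5, 3]; set D = diag(3, 3, 3, 5, 3, 5, 5, 3) and form L = D - A. L is symmetric positive semidefinite, so every eigenvalue is real and nonnegative. The single zero eigenvalue shows the graph is connected.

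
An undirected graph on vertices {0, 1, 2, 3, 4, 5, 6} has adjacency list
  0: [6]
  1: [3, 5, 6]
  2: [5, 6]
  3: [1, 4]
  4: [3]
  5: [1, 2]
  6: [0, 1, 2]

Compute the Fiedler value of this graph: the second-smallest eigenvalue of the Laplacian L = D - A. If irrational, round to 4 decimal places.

0.3820

Each diagonal entry of L is the vertex degree and each off-diagonal entry is -1 where an edge is present, 0 otherwise; in the order [0, 1, 2, 3, 4, 5, 6] the diagonal is [1, 3, 2, 2, 1, 2, 3]. The sorted Laplacian eigenvalues are [0, 0.3820, 0.8851, 2, 2.6180, 3.2541, 4.8608]; the algebraic connectivity is the second entry, 0.3820. By the matrix-tree theorem the graph has (1/7) * product of the nonzero eigenvalues = 4 spanning trees.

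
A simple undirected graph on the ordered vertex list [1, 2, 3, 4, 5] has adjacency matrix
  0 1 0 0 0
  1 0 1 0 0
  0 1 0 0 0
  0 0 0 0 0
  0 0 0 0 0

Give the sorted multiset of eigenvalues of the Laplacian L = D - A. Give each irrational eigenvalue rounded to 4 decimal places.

[0, 0, 0, 1, 3]

With the vertex order [1, 2, 3, 4, 5], the degrees are [1, 2, 1, 0, 0], giving D = diag(1, 2, 1, 0, 0) and L = D - A. Diagonalising L (or applying a numerical eigensolver to the 5x5 matrix) gives the spectrum above. The 3 zero eigenvalues correspond to the 3 connected components. The largest eigenvalue, 3, is at most the vertex count 5.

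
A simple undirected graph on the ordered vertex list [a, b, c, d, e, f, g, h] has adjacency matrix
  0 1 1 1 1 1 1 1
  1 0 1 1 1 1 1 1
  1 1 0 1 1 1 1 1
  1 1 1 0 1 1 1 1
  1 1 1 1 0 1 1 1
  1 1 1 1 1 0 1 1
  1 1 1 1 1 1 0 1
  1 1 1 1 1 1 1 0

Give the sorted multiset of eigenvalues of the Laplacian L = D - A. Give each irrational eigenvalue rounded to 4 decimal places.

[0, 8, 8, 8, 8, 8, 8, 8]

Each diagonal entry of L is the vertex degree and each off-diagonal entry is -1 where an edge is present, 0 otherwise; in the order [a, b, c, d, e, f, g, h] the diagonal is [7, 7, 7, 7, 7, 7, 7, 7]. L is symmetric positive semidefinite, so every eigenvalue is real and nonnegative. The single zero eigenvalue shows the graph is connected.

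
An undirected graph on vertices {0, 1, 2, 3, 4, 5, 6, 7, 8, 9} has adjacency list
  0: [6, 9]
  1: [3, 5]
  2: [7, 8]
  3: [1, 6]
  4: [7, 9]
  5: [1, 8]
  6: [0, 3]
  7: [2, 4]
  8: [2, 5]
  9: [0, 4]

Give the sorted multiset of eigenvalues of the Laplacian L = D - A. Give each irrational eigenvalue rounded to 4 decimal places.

Reading degrees in the order [0, 1, 2, 3, 4, 5, 6, 7, 8, 9] gives [2, 2, 2, 2, 2, 2, 2, 2, 2, 2]; set D = diag(2, 2, 2, 2, 2, 2, 2, 2, 2, 2) and form L = D - A. Since every row of L sums to 0, the all-ones vector is in the kernel and 0 is an eigenvalue. The largest eigenvalue, 4, is at most the vertex count 10. The eigenvalues sum to 20, which equals trace(L) = 2|E|.

[0, 0.3820, 0.3820, 1.3820, 1.3820, 2.6180, 2.6180, 3.6180, 3.6180, 4]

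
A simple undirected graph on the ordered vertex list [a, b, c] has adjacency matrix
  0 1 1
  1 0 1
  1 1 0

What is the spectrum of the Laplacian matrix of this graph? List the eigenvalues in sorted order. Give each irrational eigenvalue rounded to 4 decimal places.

Each diagonal entry of L is the vertex degree and each off-diagonal entry is -1 where an edge is present, 0 otherwise; in the order [a, b, c] the diagonal is [2, 2, 2]. Diagonalising L (or applying a numerical eigensolver to the 3x3 matrix) gives the spectrum above. The single zero eigenvalue shows the graph is connected. The eigenvalues sum to 6, which equals trace(L) = 2|E|.

[0, 3, 3]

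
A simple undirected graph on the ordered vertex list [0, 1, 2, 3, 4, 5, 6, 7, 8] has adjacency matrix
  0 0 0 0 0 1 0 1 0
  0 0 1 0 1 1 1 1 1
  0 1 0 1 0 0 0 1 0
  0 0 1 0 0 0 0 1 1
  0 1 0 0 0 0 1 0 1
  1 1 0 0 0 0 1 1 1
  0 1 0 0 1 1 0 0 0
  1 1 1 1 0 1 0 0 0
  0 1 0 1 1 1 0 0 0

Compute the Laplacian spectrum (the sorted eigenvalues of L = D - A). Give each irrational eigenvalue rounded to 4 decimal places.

[0, 1.5343, 1.7616, 3.2070, 3.8122, 4.2964, 5.3795, 6.6868, 7.3221]

Each diagonal entry of L is the vertex degree and each off-diagonal entry is -1 where an edge is present, 0 otherwise; in the order [0, 1, 2, 3, 4, 5, 6, 7, 8] the diagonal is [2, 6, 3, 3, 3, 5, 3, 5, 4]. L is symmetric positive semidefinite, so every eigenvalue is real and nonnegative. The single zero eigenvalue shows the graph is connected. The largest eigenvalue, 7.3221, is at most the vertex count 9. There is one zero in the spectrum, matching the 1 component.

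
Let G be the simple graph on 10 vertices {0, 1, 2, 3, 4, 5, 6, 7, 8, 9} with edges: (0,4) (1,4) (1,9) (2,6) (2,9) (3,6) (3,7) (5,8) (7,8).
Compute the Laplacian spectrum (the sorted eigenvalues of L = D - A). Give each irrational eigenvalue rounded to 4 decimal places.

Each diagonal entry of L is the vertex degree and each off-diagonal entry is -1 where an edge is present, 0 otherwise; in the order [0, 1, 2, 3, 4, 5, 6, 7, 8, 9] the diagonal is [1, 2, 2, 2, 2, 1, 2, 2, 2, 2]. The multiplicity of 0 as a Laplacian eigenvalue equals the number of connected components. The single zero eigenvalue shows the graph is connected. The largest eigenvalue, 3.9021, is at most the vertex count 10. The eigenvalues sum to 18, which equals trace(L) = 2|E|.

[0, 0.0979, 0.3820, 0.8244, 1.3820, 2, 2.6180, 3.1756, 3.6180, 3.9021]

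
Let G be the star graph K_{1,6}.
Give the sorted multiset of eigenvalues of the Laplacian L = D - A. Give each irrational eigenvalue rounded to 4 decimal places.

[0, 1, 1, 1, 1, 1, 7]

The graph has 7 vertices and degree multiset [6, 1, 1, 1, 1, 1, 1]; D is the diagonal matrix of degrees and L = D - A. The multiplicity of 0 as a Laplacian eigenvalue equals the number of connected components. The eigenvalues sum to 12, which equals trace(L) = 2|E|.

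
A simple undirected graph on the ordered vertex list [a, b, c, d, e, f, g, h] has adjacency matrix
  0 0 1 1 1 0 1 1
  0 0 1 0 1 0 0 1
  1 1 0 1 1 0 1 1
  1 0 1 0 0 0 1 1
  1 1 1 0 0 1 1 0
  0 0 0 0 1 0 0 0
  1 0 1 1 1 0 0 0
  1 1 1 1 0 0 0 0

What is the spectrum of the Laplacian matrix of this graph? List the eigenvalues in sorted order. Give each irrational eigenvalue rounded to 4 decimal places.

Reading degrees in the order [a, b, c, d, e, f, g, h] gives [5, 3, 6, 4, 5, 1, 4, 4]; set D = diag(5, 3, 6, 4, 5, 1, 4, 4) and form L = D - A. L is symmetric positive semidefinite, so every eigenvalue is real and nonnegative. The largest eigenvalue, 7.0660, is at most the vertex count 8. The eigenvalues sum to 32, which equals trace(L) = 2|E|.

[0, 0.9096, 2.7081, 3.7593, 5.1633, 5.7991, 6.5946, 7.0660]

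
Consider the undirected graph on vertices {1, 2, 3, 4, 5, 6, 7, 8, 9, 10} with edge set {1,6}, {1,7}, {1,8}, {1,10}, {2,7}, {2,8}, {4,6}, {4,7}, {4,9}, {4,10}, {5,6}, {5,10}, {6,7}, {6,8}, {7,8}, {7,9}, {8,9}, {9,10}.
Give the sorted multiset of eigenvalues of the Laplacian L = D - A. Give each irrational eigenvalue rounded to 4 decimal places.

[0, 0, 1.4369, 2.2482, 3.3388, 4.1262, 4.5135, 6.2853, 6.7862, 7.2649]

With the vertex order [1, 2, 3, 4, 5, 6, 7, 8, 9, 10], the degrees are [4, 2, 0, 4, 2, 5, 6, 5, 4, 4], giving D = diag(4, 2, 0, 4, 2, 5, 6, 5, 4, 4) and L = D - A. Since every row of L sums to 0, the all-ones vector is in the kernel and 0 is an eigenvalue. The 2 zero eigenvalues correspond to the 2 connected components. There are 2 zeros in the spectrum, matching the 2 components.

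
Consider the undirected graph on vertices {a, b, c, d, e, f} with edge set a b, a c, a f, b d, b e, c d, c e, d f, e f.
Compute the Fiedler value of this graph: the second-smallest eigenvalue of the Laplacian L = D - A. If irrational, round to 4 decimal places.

3

Reading degrees in the order [a, b, c, d, e, f] gives [3, 3, 3, 3, 3, 3]; set D = diag(3, 3, 3, 3, 3, 3) and form L = D - A. Computing the eigenvalues of L and sorting gives [0, 3, 3, 3, 3, 6]. The Fiedler value lambda_2 = 3 is strictly positive, so the graph is connected. There is one zero in the spectrum, matching the 1 component.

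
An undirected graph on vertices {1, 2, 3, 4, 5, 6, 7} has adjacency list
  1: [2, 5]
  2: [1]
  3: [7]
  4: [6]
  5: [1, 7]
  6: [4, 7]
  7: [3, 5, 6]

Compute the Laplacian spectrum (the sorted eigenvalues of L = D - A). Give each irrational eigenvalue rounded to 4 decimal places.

With the vertex order [1, 2, 3, 4, 5, 6, 7], the degrees are [2, 1, 1, 1, 2, 2, 3], giving D = diag(2, 1, 1, 1, 2, 2, 3) and L = D - A. Diagonalising L (or applying a numerical eigensolver to the 7x7 matrix) gives the spectrum above. By the matrix-tree theorem the graph has (1/7) * product of the nonzero eigenvalues = 1 spanning tree.

[0, 0.2603, 0.6262, 1.4055, 2.2742, 3.0996, 4.3342]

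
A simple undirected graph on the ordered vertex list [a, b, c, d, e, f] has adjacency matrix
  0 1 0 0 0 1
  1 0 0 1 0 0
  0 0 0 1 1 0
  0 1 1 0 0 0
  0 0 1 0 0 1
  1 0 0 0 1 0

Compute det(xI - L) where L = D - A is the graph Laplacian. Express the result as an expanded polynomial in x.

x^6 - 12x^5 + 54x^4 - 112x^3 + 105x^2 - 36x

Reading degrees in the order [a, b, c, d, e, f] gives [2, 2, 2, 2, 2, 2]; set D = diag(2, 2, 2, 2, 2, 2) and form L = D - A. The eigenvalues of L are [0, 1, 1, 3, 3, 4]; the characteristic polynomial is the product of (x - lambda_i), which multiplies out to x^6 - 12x^5 + 54x^4 - 112x^3 + 105x^2 - 36x. Since p(0) = det(-L) = 0, x divides p(x).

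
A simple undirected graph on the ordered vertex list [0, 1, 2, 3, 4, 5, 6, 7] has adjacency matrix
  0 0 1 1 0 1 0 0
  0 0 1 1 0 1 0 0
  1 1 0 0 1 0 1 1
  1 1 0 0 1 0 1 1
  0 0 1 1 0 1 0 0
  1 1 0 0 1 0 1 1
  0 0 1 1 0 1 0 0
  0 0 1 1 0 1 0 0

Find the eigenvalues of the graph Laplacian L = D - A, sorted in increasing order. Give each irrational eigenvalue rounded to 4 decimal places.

With the vertex order [0, 1, 2, 3, 4, 5, 6, 7], the degrees are [3, 3, 5, 5, 3, 5, 3, 3], giving D = diag(3, 3, 5, 5, 3, 5, 3, 3) and L = D - A. L is symmetric positive semidefinite, so every eigenvalue is real and nonnegative. The single zero eigenvalue shows the graph is connected. The eigenvalues sum to 30, which equals trace(L) = 2|E|. There is one zero in the spectrum, matching the 1 component.

[0, 3, 3, 3, 3, 5, 5, 8]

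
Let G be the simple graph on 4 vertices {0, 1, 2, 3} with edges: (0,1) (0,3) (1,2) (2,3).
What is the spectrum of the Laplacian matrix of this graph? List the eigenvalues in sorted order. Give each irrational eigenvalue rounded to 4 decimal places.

Each diagonal entry of L is the vertex degree and each off-diagonal entry is -1 where an edge is present, 0 otherwise; in the order [0, 1, 2, 3] the diagonal is [2, 2, 2, 2]. L is symmetric positive semidefinite, so every eigenvalue is real and nonnegative. The single zero eigenvalue shows the graph is connected. By the matrix-tree theorem the graph has (1/4) * product of the nonzero eigenvalues = 4 spanning trees. The largest eigenvalue, 4, is at most the vertex count 4.

[0, 2, 2, 4]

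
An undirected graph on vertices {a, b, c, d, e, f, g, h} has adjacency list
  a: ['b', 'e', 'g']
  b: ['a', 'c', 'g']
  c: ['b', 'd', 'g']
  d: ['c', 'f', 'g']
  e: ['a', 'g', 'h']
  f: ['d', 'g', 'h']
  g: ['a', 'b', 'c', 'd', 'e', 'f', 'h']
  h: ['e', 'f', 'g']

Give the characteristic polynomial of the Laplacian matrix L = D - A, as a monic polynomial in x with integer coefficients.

Each diagonal entry of L is the vertex degree and each off-diagonal entry is -1 where an edge is present, 0 otherwise; in the order [a, b, c, d, e, f, g, h] the diagonal is [3, 3, 3, 3, 3, 3, 7, 3]. Computing det(xI - L) by cofactor expansion (or equivalently via sum-over-permutations) gives x^8 - 28x^7 + 322x^6 - 1974x^5 + 6965x^4 - 14126x^3 + 15225x^2 - 6728x. Since p(0) = det(-L) = 0, x divides p(x). There is one zero in the spectrum, matching the 1 component.

x^8 - 28x^7 + 322x^6 - 1974x^5 + 6965x^4 - 14126x^3 + 15225x^2 - 6728x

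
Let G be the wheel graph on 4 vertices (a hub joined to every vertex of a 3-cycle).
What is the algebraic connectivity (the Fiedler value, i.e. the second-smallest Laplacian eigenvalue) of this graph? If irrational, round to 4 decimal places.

4

The graph has 4 vertices and degree multiset [3, 3, 3, 3]; D is the diagonal matrix of degrees and L = D - A. Computing the eigenvalues of L and sorting gives [0, 4, 4, 4]. The Fiedler value lambda_2 = 4 is strictly positive, so the graph is connected. By the matrix-tree theorem the graph has (1/4) * product of the nonzero eigenvalues = 16 spanning trees. The eigenvalues sum to 12, which equals trace(L) = 2|E|.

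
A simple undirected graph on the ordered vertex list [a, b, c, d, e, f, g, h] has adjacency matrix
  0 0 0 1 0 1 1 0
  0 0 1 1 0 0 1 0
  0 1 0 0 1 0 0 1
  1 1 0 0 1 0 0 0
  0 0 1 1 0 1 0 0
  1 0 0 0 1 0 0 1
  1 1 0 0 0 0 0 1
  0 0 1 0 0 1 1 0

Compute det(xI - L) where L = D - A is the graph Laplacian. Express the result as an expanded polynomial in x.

With the vertex order [a, b, c, d, e, f, g, h], the degrees are [3, 3, 3, 3, 3, 3, 3, 3], giving D = diag(3, 3, 3, 3, 3, 3, 3, 3) and L = D - A. The eigenvalues of L are [0, 2, 2, 2, 4, 4, 4, 6]; the characteristic polynomial is the product of (x - lambda_i), which multiplies out to x^8 - 24x^7 + 240x^6 - 1296x^5 + 4080x^4 - 7488x^3 + 7424x^2 - 3072x. The coefficient of x^7 equals -trace(L) = -24, matching the sum of degrees. By the matrix-tree theorem the graph has (1/8) * product of the nonzero eigenvalues = 384 spanning trees.

x^8 - 24x^7 + 240x^6 - 1296x^5 + 4080x^4 - 7488x^3 + 7424x^2 - 3072x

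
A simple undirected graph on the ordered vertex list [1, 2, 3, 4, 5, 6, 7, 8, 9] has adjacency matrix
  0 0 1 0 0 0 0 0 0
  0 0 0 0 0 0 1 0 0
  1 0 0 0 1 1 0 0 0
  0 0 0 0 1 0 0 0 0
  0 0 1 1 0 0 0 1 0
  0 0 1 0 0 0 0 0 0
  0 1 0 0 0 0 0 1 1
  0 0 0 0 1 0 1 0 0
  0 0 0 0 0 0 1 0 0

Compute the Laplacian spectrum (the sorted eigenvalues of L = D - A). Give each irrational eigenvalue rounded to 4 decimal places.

With the vertex order [1, 2, 3, 4, 5, 6, 7, 8, 9], the degrees are [1, 1, 3, 1, 3, 1, 3, 2, 1], giving D = diag(1, 1, 3, 1, 3, 1, 3, 2, 1) and L = D - A. The multiplicity of 0 as a Laplacian eigenvalue equals the number of connected components. The single zero eigenvalue shows the graph is connected. There is one zero in the spectrum, matching the 1 component. The largest eigenvalue, 4.6907, is at most the vertex count 9.

[0, 0.1830, 0.5723, 1, 1, 1.5095, 3, 4.0444, 4.6907]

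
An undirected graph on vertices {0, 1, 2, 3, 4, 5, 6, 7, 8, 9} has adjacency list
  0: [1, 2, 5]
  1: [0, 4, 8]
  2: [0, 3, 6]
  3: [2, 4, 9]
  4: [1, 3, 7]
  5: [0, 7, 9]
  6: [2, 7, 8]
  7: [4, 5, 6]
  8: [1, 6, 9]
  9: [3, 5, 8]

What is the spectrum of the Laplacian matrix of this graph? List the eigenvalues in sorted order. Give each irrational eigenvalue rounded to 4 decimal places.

[0, 2, 2, 2, 2, 2, 5, 5, 5, 5]

Reading degrees in the order [0, 1, 2, 3, 4, 5, 6, 7, 8, 9] gives [3, 3, 3, 3, 3, 3, 3, 3, 3, 3]; set D = diag(3, 3, 3, 3, 3, 3, 3, 3, 3, 3) and form L = D - A. The multiplicity of 0 as a Laplacian eigenvalue equals the number of connected components. The single zero eigenvalue shows the graph is connected. The largest eigenvalue, 5, is at most the vertex count 10.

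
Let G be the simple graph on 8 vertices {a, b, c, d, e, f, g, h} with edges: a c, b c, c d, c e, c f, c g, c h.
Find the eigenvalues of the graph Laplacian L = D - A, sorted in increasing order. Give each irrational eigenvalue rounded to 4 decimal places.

Each diagonal entry of L is the vertex degree and each off-diagonal entry is -1 where an edge is present, 0 otherwise; in the order [a, b, c, d, e, f, g, h] the diagonal is [1, 1, 7, 1, 1, 1, 1, 1]. The multiplicity of 0 as a Laplacian eigenvalue equals the number of connected components. The single zero eigenvalue shows the graph is connected. There is one zero in the spectrum, matching the 1 component.

[0, 1, 1, 1, 1, 1, 1, 8]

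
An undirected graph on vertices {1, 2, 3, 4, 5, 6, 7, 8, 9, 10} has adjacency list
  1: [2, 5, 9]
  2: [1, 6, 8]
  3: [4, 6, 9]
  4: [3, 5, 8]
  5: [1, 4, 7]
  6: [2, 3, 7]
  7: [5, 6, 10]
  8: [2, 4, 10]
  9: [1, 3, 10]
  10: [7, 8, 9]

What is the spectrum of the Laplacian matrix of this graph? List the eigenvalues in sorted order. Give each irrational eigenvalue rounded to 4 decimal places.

Reading degrees in the order [1, 2, 3, 4, 5, 6, 7, 8, 9, 10] gives [3, 3, 3, 3, 3, 3, 3, 3, 3, 3]; set D = diag(3, 3, 3, 3, 3, 3, 3, 3, 3, 3) and form L = D - A. L is symmetric positive semidefinite, so every eigenvalue is real and nonnegative. There is one zero in the spectrum, matching the 1 component.

[0, 2, 2, 2, 2, 2, 5, 5, 5, 5]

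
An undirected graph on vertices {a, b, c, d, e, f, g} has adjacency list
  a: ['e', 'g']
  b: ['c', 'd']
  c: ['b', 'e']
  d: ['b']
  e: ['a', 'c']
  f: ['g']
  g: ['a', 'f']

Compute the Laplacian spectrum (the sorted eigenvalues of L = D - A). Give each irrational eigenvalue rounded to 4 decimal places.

[0, 0.1981, 0.7530, 1.5550, 2.4450, 3.2470, 3.8019]

Each diagonal entry of L is the vertex degree and each off-diagonal entry is -1 where an edge is present, 0 otherwise; in the order [a, b, c, d, e, f, g] the diagonal is [2, 2, 2, 1, 2, 1, 2]. The multiplicity of 0 as a Laplacian eigenvalue equals the number of connected components. The single zero eigenvalue shows the graph is connected. The eigenvalues sum to 12, which equals trace(L) = 2|E|.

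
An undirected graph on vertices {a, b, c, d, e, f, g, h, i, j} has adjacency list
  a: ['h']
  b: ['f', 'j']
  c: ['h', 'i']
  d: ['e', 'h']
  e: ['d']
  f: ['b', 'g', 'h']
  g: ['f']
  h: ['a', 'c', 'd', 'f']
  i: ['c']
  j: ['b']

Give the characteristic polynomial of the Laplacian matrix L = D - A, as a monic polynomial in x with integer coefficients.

x^10 - 18x^9 + 132x^8 - 514x^7 + 1159x^6 - 1548x^5 + 1208x^4 - 528x^3 + 117x^2 - 10x

With the vertex order [a, b, c, d, e, f, g, h, i, j], the degrees are [1, 2, 2, 2, 1, 3, 1, 4, 1, 1], giving D = diag(1, 2, 2, 2, 1, 3, 1, 4, 1, 1) and L = D - A. L has integer entries, so p(x) = det(xI - L) has integer coefficients. Expanding the determinant yields x^10 - 18x^9 + 132x^8 - 514x^7 + 1159x^6 - 1548x^5 + 1208x^4 - 528x^3 + 117x^2 - 10x. The constant term is 0 because L is singular (the all-ones vector lies in its kernel). The largest eigenvalue, 5.3975, is at most the vertex count 10.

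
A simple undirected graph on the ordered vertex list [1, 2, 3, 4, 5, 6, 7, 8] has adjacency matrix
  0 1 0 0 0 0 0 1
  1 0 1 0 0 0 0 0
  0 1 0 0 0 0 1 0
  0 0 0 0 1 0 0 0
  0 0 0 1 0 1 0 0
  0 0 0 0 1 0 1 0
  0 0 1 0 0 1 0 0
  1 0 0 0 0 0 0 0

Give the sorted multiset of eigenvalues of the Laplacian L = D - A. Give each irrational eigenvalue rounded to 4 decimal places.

Reading degrees in the order [1, 2, 3, 4, 5, 6, 7, 8] gives [2, 2, 2, 1, 2, 2, 2, 1]; set D = diag(2, 2, 2, 1, 2, 2, 2, 1) and form L = D - A. L is symmetric positive semidefinite, so every eigenvalue is real and nonnegative. The largest eigenvalue, 3.8478, is at most the vertex count 8.

[0, 0.1522, 0.5858, 1.2346, 2, 2.7654, 3.4142, 3.8478]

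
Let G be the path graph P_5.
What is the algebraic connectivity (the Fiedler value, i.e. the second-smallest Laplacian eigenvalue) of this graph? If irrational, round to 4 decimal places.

0.3820

The graph has 5 vertices and degree multiset [2, 2, 2, 1, 1]; D is the diagonal matrix of degrees and L = D - A. The smallest Laplacian eigenvalue is always 0. The next one, lambda_2 = 0.3820, measures how hard the graph is to disconnect: larger values mean better connectivity.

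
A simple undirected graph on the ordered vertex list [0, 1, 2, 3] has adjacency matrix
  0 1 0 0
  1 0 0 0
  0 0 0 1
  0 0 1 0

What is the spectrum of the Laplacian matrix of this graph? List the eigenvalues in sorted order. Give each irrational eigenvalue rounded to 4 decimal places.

Reading degrees in the order [0, 1, 2, 3] gives [1, 1, 1, 1]; set D = diag(1, 1, 1, 1) and form L = D - A. Since every row of L sums to 0, the all-ones vector is in the kernel and 0 is an eigenvalue. The 2 zero eigenvalues correspond to the 2 connected components. There are 2 zeros in the spectrum, matching the 2 components. The eigenvalues sum to 4, which equals trace(L) = 2|E|.

[0, 0, 2, 2]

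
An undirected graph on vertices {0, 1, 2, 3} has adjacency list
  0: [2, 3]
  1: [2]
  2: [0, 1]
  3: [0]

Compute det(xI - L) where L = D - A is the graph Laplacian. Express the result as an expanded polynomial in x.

Reading degrees in the order [0, 1, 2, 3] gives [2, 1, 2, 1]; set D = diag(2, 1, 2, 1) and form L = D - A. Computing det(xI - L) by cofactor expansion (or equivalently via sum-over-permutations) gives x^4 - 6x^3 + 10x^2 - 4x. The constant term is 0 because L is singular (the all-ones vector lies in its kernel). By the matrix-tree theorem the graph has (1/4) * product of the nonzero eigenvalues = 1 spanning tree. The eigenvalues sum to 6, which equals trace(L) = 2|E|.

x^4 - 6x^3 + 10x^2 - 4x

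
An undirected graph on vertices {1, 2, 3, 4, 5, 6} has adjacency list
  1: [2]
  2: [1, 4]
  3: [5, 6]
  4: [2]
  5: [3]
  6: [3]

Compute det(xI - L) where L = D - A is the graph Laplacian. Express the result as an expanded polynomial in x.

x^6 - 8x^5 + 22x^4 - 24x^3 + 9x^2

Each diagonal entry of L is the vertex degree and each off-diagonal entry is -1 where an edge is present, 0 otherwise; in the order [1, 2, 3, 4, 5, 6] the diagonal is [1, 2, 2, 1, 1, 1]. L has integer entries, so p(x) = det(xI - L) has integer coefficients. Expanding the determinant yields x^6 - 8x^5 + 22x^4 - 24x^3 + 9x^2. Since p(0) = det(-L) = 0, x divides p(x). There are 2 zeros in the spectrum, matching the 2 components. The largest eigenvalue, 3, is at most the vertex count 6.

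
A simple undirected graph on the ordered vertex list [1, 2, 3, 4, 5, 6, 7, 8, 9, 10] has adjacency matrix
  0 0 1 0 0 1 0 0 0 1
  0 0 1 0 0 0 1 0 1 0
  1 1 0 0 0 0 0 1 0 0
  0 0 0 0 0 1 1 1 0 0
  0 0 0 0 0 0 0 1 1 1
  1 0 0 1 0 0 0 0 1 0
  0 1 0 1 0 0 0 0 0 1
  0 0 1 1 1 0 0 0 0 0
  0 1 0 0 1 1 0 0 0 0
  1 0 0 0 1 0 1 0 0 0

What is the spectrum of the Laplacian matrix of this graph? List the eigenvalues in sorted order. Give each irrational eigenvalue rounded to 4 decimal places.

[0, 2, 2, 2, 2, 2, 5, 5, 5, 5]

Each diagonal entry of L is the vertex degree and each off-diagonal entry is -1 where an edge is present, 0 otherwise; in the order [1, 2, 3, 4, 5, 6, 7, 8, 9, 10] the diagonal is [3, 3, 3, 3, 3, 3, 3, 3, 3, 3]. L is symmetric positive semidefinite, so every eigenvalue is real and nonnegative.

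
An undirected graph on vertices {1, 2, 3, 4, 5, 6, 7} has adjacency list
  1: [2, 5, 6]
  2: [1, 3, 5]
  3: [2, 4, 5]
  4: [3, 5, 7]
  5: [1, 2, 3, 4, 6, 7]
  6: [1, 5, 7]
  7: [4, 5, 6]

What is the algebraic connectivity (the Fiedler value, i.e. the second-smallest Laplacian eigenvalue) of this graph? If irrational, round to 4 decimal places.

With the vertex order [1, 2, 3, 4, 5, 6, 7], the degrees are [3, 3, 3, 3, 6, 3, 3], giving D = diag(3, 3, 3, 3, 6, 3, 3) and L = D - A. The sorted Laplacian eigenvalues are [0, 2, 2, 4, 4, 5, 7]; the algebraic connectivity is the second entry, 2. There is one zero in the spectrum, matching the 1 component.

2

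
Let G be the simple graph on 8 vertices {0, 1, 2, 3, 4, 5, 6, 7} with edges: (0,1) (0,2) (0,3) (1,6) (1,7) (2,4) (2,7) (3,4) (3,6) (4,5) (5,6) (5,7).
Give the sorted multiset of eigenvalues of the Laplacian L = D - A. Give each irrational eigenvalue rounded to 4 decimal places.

[0, 2, 2, 2, 4, 4, 4, 6]

Each diagonal entry of L is the vertex degree and each off-diagonal entry is -1 where an edge is present, 0 otherwise; in the order [0, 1, 2, 3, 4, 5, 6, 7] the diagonal is [3, 3, 3, 3, 3, 3, 3, 3]. Since every row of L sums to 0, the all-ones vector is in the kernel and 0 is an eigenvalue. The largest eigenvalue, 6, is at most the vertex count 8.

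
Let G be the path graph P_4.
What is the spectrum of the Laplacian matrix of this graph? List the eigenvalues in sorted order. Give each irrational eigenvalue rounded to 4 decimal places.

The graph has 4 vertices and degree multiset [2, 2, 1, 1]; D is the diagonal matrix of degrees and L = D - A. The multiplicity of 0 as a Laplacian eigenvalue equals the number of connected components. The single zero eigenvalue shows the graph is connected. By the matrix-tree theorem the graph has (1/4) * product of the nonzero eigenvalues = 1 spanning tree.

[0, 0.5858, 2, 3.4142]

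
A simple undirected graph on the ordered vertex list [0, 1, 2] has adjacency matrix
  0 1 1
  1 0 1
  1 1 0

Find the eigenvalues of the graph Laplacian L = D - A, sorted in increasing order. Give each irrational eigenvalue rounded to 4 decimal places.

[0, 3, 3]

With the vertex order [0, 1, 2], the degrees are [2, 2, 2], giving D = diag(2, 2, 2) and L = D - A. Since every row of L sums to 0, the all-ones vector is in the kernel and 0 is an eigenvalue. The single zero eigenvalue shows the graph is connected.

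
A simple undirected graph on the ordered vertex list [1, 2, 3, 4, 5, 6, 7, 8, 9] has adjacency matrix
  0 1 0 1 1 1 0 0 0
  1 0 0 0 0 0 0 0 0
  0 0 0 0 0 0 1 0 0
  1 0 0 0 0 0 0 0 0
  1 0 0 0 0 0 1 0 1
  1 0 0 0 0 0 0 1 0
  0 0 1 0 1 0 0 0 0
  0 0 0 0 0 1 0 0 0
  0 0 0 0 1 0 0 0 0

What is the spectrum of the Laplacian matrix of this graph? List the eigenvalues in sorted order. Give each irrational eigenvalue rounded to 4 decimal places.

With the vertex order [1, 2, 3, 4, 5, 6, 7, 8, 9], the degrees are [4, 1, 1, 1, 3, 2, 2, 1, 1], giving D = diag(4, 1, 1, 1, 3, 2, 2, 1, 1) and L = D - A. Diagonalising L (or applying a numerical eigensolver to the 9x9 matrix) gives the spectrum above. The single zero eigenvalue shows the graph is connected. The eigenvalues sum to 16, which equals trace(L) = 2|E|. There is one zero in the spectrum, matching the 1 component.

[0, 0.2427, 0.5371, 0.6893, 1, 2.1297, 2.4166, 3.6434, 5.3411]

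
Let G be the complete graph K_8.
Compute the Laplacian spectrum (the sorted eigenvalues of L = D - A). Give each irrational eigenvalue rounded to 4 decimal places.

The graph has 8 vertices and degree multiset [7, 7, 7, 7, 7, 7, 7, 7]; D is the diagonal matrix of degrees and L = D - A. The multiplicity of 0 as a Laplacian eigenvalue equals the number of connected components. The eigenvalues sum to 56, which equals trace(L) = 2|E|.

[0, 8, 8, 8, 8, 8, 8, 8]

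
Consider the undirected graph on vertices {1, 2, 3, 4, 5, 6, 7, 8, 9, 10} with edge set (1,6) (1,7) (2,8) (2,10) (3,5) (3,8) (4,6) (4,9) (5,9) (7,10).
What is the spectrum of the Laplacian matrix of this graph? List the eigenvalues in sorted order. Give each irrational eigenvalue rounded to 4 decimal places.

Each diagonal entry of L is the vertex degree and each off-diagonal entry is -1 where an edge is present, 0 otherwise; in the order [1, 2, 3, 4, 5, 6, 7, 8, 9, 10] the diagonal is [2, 2, 2, 2, 2, 2, 2, 2, 2, 2]. Diagonalising L (or applying a numerical eigensolver to the 10x10 matrix) gives the spectrum above. By the matrix-tree theorem the graph has (1/10) * product of the nonzero eigenvalues = 10 spanning trees. The largest eigenvalue, 4, is at most the vertex count 10.

[0, 0.3820, 0.3820, 1.3820, 1.3820, 2.6180, 2.6180, 3.6180, 3.6180, 4]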